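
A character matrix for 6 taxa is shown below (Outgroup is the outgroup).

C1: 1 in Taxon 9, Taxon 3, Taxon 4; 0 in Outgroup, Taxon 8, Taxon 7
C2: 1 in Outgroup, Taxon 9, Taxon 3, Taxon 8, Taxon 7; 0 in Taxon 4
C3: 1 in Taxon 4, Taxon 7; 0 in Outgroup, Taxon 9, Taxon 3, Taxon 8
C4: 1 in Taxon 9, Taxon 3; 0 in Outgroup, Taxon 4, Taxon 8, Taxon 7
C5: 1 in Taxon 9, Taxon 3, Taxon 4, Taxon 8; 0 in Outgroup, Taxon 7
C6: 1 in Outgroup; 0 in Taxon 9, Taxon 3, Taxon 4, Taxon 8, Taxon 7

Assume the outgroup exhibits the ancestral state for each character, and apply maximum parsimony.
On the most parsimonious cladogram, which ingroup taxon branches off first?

Taxon 7

Character polarity is set by the outgroup: the derived state is whichever differs from the outgroup's state, so for C2, C6 the derived state is '0', and for the remaining characters it is '1'.
Only Taxon 3, Taxon 4, and Taxon 9 show the derived state '1' for C1, supporting them as a clade.
C2 (derived state '0') is unique to Taxon 4 (autapomorphy; uninformative for grouping).
C3 groups Taxon 4 and Taxon 7, which is incompatible with the clades supported by the remaining characters; treating it as convergent (homoplasy) costs fewer steps than any alternative tree.
C4 (derived state '1') is shared by Taxon 3 and Taxon 9 — a synapomorphy uniting that clade.
C5 (derived state '1') is shared by Taxon 3, Taxon 4, Taxon 8, and Taxon 9 — a synapomorphy uniting that clade.
All ingroup taxa share the derived state '0' for C6; it defines the ingroup but does not resolve relationships within it.
Most parsimonious ingroup topology: ((((Taxon 9,Taxon 3),Taxon 4),Taxon 8),Taxon 7).
Taxon 7 is sister to the clade containing all other ingroup taxa, so it is the earliest-diverging (most basal) ingroup lineage.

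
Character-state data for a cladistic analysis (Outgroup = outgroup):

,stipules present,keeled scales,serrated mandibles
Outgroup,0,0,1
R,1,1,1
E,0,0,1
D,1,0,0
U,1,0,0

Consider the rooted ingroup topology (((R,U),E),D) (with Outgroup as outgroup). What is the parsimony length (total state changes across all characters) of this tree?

5

Map each character onto (((R,U),E),D) (rooted by Outgroup) and count the minimum state changes it requires (Fitch parsimony):
stipules present: 2; keeled scales: 1; serrated mandibles: 2.
Total tree length = 5.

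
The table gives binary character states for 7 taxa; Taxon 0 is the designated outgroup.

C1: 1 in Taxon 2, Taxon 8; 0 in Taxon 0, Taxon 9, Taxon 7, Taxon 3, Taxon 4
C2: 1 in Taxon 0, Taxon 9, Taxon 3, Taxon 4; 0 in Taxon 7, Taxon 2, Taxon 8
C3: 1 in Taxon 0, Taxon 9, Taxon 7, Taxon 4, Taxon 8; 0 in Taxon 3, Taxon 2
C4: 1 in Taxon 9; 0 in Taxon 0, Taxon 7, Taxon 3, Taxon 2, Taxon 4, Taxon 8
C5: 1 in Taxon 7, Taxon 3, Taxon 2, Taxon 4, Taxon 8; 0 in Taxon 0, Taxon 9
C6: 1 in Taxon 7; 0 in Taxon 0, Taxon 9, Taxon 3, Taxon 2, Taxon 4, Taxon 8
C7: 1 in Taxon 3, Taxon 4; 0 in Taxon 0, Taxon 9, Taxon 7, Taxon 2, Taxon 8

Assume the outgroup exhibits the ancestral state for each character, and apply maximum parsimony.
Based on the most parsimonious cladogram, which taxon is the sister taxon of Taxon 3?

Character polarity is set by the outgroup: the derived state is whichever differs from the outgroup's state, so for C2, C3 the derived state is '0', and for the remaining characters it is '1'.
C1 (derived state '1') is shared by Taxon 2 and Taxon 8 — a synapomorphy uniting that clade.
C2 (derived state '0') is shared by Taxon 2, Taxon 7, and Taxon 8 — a synapomorphy uniting that clade.
C3 (state '0') occurs in Taxon 2 and Taxon 3 but conflicts with the nesting implied by the other characters — most parsimoniously interpreted as homoplasy.
C4 (derived state '1') is unique to Taxon 9 (autapomorphy; uninformative for grouping).
C5: derived state '1' in Taxon 2, Taxon 3, Taxon 4, Taxon 7, and Taxon 8 only — synapomorphy for {Taxon 2, Taxon 3, Taxon 4, Taxon 7, Taxon 8}.
C6 (derived state '1') is unique to Taxon 7 (autapomorphy; uninformative for grouping).
C7 (derived state '1') is shared by Taxon 3 and Taxon 4 — a synapomorphy uniting that clade.
Most parsimonious ingroup topology: (Taxon 9,((Taxon 7,(Taxon 2,Taxon 8)),(Taxon 3,Taxon 4))).
Taxon 3 and Taxon 4 form a cherry on this tree, so they are sister taxa.

Taxon 4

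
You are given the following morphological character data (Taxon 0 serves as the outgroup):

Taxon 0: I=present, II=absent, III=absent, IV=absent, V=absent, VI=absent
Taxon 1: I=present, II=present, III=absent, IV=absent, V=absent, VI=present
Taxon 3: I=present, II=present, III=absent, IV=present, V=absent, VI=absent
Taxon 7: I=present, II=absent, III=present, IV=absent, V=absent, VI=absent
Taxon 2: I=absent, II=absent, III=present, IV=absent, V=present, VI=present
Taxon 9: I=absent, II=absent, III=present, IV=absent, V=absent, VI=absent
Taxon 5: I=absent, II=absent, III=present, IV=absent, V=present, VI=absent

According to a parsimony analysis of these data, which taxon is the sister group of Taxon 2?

Character polarity is set by the outgroup: the derived state is whichever differs from the outgroup's state, so for I the derived state is 'absent', and for the remaining characters it is 'present'.
I (derived state 'absent') is shared by Taxon 2, Taxon 5, and Taxon 9 — a synapomorphy uniting that clade.
Only Taxon 1 and Taxon 3 show the derived state 'present' for II, supporting them as a clade.
Only Taxon 2, Taxon 5, Taxon 7, and Taxon 9 show the derived state 'present' for III, supporting them as a clade.
IV: derived state 'present' in Taxon 3 only — an autapomorphy, so it tells us nothing about relationships among taxa.
V: derived state 'present' in Taxon 2 and Taxon 5 only — synapomorphy for {Taxon 2, Taxon 5}.
VI (state 'present') occurs in Taxon 1 and Taxon 2 but conflicts with the nesting implied by the other characters — most parsimoniously interpreted as homoplasy.
Most parsimonious ingroup topology: ((Taxon 1,Taxon 3),(Taxon 7,((Taxon 2,Taxon 5),Taxon 9))).
Taxon 2 and Taxon 5 form a cherry on this tree, so they are sister taxa.

Taxon 5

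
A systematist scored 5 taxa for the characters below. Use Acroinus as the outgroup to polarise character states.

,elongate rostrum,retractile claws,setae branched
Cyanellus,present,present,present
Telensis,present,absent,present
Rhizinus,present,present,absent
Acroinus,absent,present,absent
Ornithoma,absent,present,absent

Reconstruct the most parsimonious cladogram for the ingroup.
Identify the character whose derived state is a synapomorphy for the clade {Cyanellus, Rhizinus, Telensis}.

elongate rostrum

Character polarity is set by the outgroup: the derived state is whichever differs from the outgroup's state, so for retractile claws the derived state is 'absent', and for the remaining characters it is 'present'.
Only Cyanellus, Rhizinus, and Telensis show the derived state 'present' for elongate rostrum, supporting them as a clade.
retractile claws (derived state 'absent') is unique to Telensis (autapomorphy; uninformative for grouping).
Only Cyanellus and Telensis show the derived state 'present' for setae branched, supporting them as a clade.
Most parsimonious ingroup topology: (((Cyanellus,Telensis),Rhizinus),Ornithoma).
The clade {Cyanellus, Rhizinus, Telensis} is supported by elongate rostrum: its derived state 'present' occurs in exactly those taxa and in no other taxon (including the outgroup).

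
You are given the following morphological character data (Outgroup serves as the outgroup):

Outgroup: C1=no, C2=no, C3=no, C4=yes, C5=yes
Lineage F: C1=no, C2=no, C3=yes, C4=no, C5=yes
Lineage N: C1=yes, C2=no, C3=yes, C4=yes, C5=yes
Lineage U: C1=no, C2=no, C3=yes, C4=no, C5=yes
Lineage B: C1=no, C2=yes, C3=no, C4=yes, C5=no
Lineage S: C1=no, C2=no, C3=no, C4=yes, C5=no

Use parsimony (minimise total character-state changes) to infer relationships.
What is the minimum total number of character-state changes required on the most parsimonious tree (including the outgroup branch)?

5

Character polarity is set by the outgroup: the derived state is whichever differs from the outgroup's state, so for C4, C5 the derived state is 'no', and for the remaining characters it is 'yes'.
C1: derived state 'yes' in Lineage N only — an autapomorphy, so it tells us nothing about relationships among taxa.
C2: derived state 'yes' in Lineage B only — an autapomorphy, so it tells us nothing about relationships among taxa.
Only Lineage F, Lineage N, and Lineage U show the derived state 'yes' for C3, supporting them as a clade.
C4: derived state 'no' in Lineage F and Lineage U only — synapomorphy for {Lineage F, Lineage U}.
Only Lineage B and Lineage S show the derived state 'no' for C5, supporting them as a clade.
Most parsimonious ingroup topology: (((Lineage F,Lineage U),Lineage N),(Lineage B,Lineage S)).
Changes per character on this tree: C1: 1; C2: 1; C3: 1; C4: 1; C5: 1.
Total = 5.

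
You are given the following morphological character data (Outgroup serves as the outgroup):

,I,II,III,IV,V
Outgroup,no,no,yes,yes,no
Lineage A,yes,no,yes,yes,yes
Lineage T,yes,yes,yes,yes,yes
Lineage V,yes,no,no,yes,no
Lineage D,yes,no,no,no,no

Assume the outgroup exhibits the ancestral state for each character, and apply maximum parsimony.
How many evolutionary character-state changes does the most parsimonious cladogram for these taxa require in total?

5

Character polarity is set by the outgroup: the derived state is whichever differs from the outgroup's state, so for III, IV the derived state is 'no', and for the remaining characters it is 'yes'.
All ingroup taxa share the derived state 'yes' for I; it defines the ingroup but does not resolve relationships within it.
II (derived state 'yes') is unique to Lineage T (autapomorphy; uninformative for grouping).
III: derived state 'no' in Lineage D and Lineage V only — synapomorphy for {Lineage D, Lineage V}.
IV (derived state 'no') is unique to Lineage D (autapomorphy; uninformative for grouping).
V: derived state 'yes' in Lineage A and Lineage T only — synapomorphy for {Lineage A, Lineage T}.
Most parsimonious ingroup topology: ((Lineage A,Lineage T),(Lineage V,Lineage D)).
Changes per character on this tree: I: 1; II: 1; III: 1; IV: 1; V: 1.
Total = 5.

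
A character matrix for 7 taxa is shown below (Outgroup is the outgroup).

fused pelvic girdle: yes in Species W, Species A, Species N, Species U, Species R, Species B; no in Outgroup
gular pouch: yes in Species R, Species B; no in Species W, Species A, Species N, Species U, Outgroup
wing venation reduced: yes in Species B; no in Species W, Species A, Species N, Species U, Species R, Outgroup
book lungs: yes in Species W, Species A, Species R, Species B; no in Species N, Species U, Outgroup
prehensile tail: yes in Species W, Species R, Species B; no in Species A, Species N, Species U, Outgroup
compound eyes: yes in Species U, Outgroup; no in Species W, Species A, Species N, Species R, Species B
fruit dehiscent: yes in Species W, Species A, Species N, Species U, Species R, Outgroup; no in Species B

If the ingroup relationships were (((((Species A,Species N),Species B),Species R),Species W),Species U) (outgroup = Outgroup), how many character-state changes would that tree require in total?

10

Map each character onto (((((Species A,Species N),Species B),Species R),Species W),Species U) (rooted by Outgroup) and count the minimum state changes it requires (Fitch parsimony):
fused pelvic girdle: 1; gular pouch: 2; wing venation reduced: 1; book lungs: 2; prehensile tail: 2; compound eyes: 1; fruit dehiscent: 1.
Total tree length = 10.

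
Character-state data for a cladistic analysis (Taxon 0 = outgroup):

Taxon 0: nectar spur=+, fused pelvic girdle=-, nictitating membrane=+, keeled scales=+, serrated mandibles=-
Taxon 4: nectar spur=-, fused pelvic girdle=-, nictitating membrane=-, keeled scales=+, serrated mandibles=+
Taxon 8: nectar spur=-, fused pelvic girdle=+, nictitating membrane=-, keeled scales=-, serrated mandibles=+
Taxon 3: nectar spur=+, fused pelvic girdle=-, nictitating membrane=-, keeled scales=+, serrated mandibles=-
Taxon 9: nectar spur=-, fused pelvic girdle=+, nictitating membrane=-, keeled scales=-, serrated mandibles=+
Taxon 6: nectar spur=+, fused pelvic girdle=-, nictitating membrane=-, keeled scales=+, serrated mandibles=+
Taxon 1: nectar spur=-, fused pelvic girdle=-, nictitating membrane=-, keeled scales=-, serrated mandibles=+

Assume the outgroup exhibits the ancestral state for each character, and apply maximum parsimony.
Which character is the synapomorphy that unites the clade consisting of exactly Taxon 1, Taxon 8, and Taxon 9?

Character polarity is set by the outgroup: the derived state is whichever differs from the outgroup's state, so for nectar spur, nictitating membrane, keeled scales the derived state is '-', and for the remaining characters it is '+'.
Only Taxon 1, Taxon 4, Taxon 8, and Taxon 9 show the derived state '-' for nectar spur, supporting them as a clade.
Only Taxon 8 and Taxon 9 show the derived state '+' for fused pelvic girdle, supporting them as a clade.
All ingroup taxa share the derived state '-' for nictitating membrane; it defines the ingroup but does not resolve relationships within it.
Only Taxon 1, Taxon 8, and Taxon 9 show the derived state '-' for keeled scales, supporting them as a clade.
serrated mandibles (derived state '+') is shared by Taxon 1, Taxon 4, Taxon 6, Taxon 8, and Taxon 9 — a synapomorphy uniting that clade.
Most parsimonious ingroup topology: (((Taxon 4,((Taxon 8,Taxon 9),Taxon 1)),Taxon 6),Taxon 3).
The clade {Taxon 1, Taxon 8, Taxon 9} is supported by keeled scales: its derived state '-' occurs in exactly those taxa and in no other taxon (including the outgroup).

keeled scales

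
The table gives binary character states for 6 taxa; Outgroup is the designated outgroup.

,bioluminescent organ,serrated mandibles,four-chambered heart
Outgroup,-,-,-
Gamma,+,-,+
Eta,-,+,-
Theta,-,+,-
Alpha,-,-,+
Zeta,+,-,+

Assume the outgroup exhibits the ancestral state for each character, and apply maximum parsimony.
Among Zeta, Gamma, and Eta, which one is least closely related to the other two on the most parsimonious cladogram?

Eta

The outgroup has state '-' for every character, so '+' is the derived state throughout.
Only Gamma and Zeta show the derived state '+' for bioluminescent organ, supporting them as a clade.
serrated mandibles (derived state '+') is shared by Eta and Theta — a synapomorphy uniting that clade.
four-chambered heart: derived state '+' in Alpha, Gamma, and Zeta only — synapomorphy for {Alpha, Gamma, Zeta}.
Most parsimonious ingroup topology: (((Gamma,Zeta),Alpha),(Eta,Theta)).
Zeta and Gamma share a more recent common ancestor with each other than either does with Eta, so Eta is the least closely related of the three.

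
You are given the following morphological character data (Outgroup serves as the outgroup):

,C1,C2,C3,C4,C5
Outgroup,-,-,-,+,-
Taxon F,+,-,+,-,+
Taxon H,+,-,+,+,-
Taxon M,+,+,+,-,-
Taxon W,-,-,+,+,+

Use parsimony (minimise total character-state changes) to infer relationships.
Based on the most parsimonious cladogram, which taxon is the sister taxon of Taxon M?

Character polarity is set by the outgroup: the derived state is whichever differs from the outgroup's state, so for C4 the derived state is '-', and for the remaining characters it is '+'.
Only Taxon F, Taxon H, and Taxon M show the derived state '+' for C1, supporting them as a clade.
C2 (derived state '+') is unique to Taxon M (autapomorphy; uninformative for grouping).
All ingroup taxa share the derived state '+' for C3; it defines the ingroup but does not resolve relationships within it.
C4: derived state '-' in Taxon F and Taxon M only — synapomorphy for {Taxon F, Taxon M}.
C5 groups Taxon F and Taxon W, which is incompatible with the clades supported by the remaining characters; treating it as convergent (homoplasy) costs fewer steps than any alternative tree.
Most parsimonious ingroup topology: (((Taxon F,Taxon M),Taxon H),Taxon W).
Taxon M and Taxon F form a cherry on this tree, so they are sister taxa.

Taxon F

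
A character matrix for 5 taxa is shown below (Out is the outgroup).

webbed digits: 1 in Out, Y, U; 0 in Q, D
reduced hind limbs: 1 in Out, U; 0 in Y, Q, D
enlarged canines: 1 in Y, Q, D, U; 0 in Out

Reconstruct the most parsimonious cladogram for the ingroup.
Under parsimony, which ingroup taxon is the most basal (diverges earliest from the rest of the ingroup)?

U

Character polarity is set by the outgroup: the derived state is whichever differs from the outgroup's state, so for webbed digits, reduced hind limbs the derived state is '0', and for the remaining characters it is '1'.
webbed digits: derived state '0' in D and Q only — synapomorphy for {D, Q}.
reduced hind limbs: derived state '0' in D, Q, and Y only — synapomorphy for {D, Q, Y}.
All ingroup taxa share the derived state '1' for enlarged canines; it defines the ingroup but does not resolve relationships within it.
Most parsimonious ingroup topology: ((Y,(Q,D)),U).
U is sister to the clade containing all other ingroup taxa, so it is the earliest-diverging (most basal) ingroup lineage.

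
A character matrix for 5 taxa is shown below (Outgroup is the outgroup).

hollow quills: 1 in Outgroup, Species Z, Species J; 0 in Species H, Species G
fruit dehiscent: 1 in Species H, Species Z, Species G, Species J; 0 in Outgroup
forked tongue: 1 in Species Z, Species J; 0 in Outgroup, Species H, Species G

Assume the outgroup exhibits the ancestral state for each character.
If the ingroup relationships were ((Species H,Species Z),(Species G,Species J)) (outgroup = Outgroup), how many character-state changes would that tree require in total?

Map each character onto ((Species H,Species Z),(Species G,Species J)) (rooted by Outgroup) and count the minimum state changes it requires (Fitch parsimony):
hollow quills: 2; fruit dehiscent: 1; forked tongue: 2.
Total tree length = 5.

5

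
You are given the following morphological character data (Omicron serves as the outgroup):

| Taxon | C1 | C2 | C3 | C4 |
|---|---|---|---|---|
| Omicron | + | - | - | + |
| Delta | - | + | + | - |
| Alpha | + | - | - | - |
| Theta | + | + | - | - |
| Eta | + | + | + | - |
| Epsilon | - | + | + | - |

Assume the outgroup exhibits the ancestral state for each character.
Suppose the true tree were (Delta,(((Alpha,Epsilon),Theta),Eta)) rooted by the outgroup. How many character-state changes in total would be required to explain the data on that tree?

Map each character onto (Delta,(((Alpha,Epsilon),Theta),Eta)) (rooted by Omicron) and count the minimum state changes it requires (Fitch parsimony):
C1: 2; C2: 2; C3: 3; C4: 1.
Total tree length = 8.

8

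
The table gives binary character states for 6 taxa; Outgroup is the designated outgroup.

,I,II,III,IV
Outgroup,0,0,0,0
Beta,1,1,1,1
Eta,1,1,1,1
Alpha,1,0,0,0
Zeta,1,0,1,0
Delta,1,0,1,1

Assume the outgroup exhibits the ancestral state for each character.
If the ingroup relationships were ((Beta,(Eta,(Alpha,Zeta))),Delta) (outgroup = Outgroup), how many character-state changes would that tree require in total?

Map each character onto ((Beta,(Eta,(Alpha,Zeta))),Delta) (rooted by Outgroup) and count the minimum state changes it requires (Fitch parsimony):
I: 1; II: 2; III: 2; IV: 2.
Total tree length = 7.

7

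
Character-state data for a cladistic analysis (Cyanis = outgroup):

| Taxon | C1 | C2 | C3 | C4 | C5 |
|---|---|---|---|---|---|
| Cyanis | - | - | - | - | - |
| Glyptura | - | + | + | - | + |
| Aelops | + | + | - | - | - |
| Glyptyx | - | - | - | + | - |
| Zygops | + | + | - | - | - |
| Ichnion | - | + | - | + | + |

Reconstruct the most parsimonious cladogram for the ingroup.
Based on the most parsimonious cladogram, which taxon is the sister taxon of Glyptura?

The outgroup has state '-' for every character, so '+' is the derived state throughout.
C1: derived state '+' in Aelops and Zygops only — synapomorphy for {Aelops, Zygops}.
C2 (derived state '+') is shared by Aelops, Glyptura, Ichnion, and Zygops — a synapomorphy uniting that clade.
C3 (derived state '+') is unique to Glyptura (autapomorphy; uninformative for grouping).
C4 (state '+') occurs in Glyptyx and Ichnion but conflicts with the nesting implied by the other characters — most parsimoniously interpreted as homoplasy.
Only Glyptura and Ichnion show the derived state '+' for C5, supporting them as a clade.
Most parsimonious ingroup topology: (((Glyptura,Ichnion),(Zygops,Aelops)),Glyptyx).
Glyptura and Ichnion form a cherry on this tree, so they are sister taxa.

Ichnion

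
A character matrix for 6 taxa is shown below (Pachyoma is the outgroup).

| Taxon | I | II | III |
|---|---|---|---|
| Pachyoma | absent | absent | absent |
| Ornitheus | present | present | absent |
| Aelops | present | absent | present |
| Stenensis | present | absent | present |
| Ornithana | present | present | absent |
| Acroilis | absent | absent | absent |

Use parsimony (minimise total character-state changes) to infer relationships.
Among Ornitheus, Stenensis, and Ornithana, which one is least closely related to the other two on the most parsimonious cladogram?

The outgroup has state 'absent' for every character, so 'present' is the derived state throughout.
Only Aelops, Ornithana, Ornitheus, and Stenensis show the derived state 'present' for I, supporting them as a clade.
II: derived state 'present' in Ornithana and Ornitheus only — synapomorphy for {Ornithana, Ornitheus}.
III: derived state 'present' in Aelops and Stenensis only — synapomorphy for {Aelops, Stenensis}.
Most parsimonious ingroup topology: (((Ornitheus,Ornithana),(Aelops,Stenensis)),Acroilis).
Ornitheus and Ornithana share a more recent common ancestor with each other than either does with Stenensis, so Stenensis is the least closely related of the three.

Stenensis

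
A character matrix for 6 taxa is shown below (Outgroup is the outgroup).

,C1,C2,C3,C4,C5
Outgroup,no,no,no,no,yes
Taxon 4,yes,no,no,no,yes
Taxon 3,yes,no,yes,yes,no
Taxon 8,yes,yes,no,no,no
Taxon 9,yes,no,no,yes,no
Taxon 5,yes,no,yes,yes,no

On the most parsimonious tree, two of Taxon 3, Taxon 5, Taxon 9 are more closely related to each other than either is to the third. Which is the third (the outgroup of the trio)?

Character polarity is set by the outgroup: the derived state is whichever differs from the outgroup's state, so for C5 the derived state is 'no', and for the remaining characters it is 'yes'.
All ingroup taxa share the derived state 'yes' for C1; it defines the ingroup but does not resolve relationships within it.
C2: derived state 'yes' in Taxon 8 only — an autapomorphy, so it tells us nothing about relationships among taxa.
C3 (derived state 'yes') is shared by Taxon 3 and Taxon 5 — a synapomorphy uniting that clade.
C4: derived state 'yes' in Taxon 3, Taxon 5, and Taxon 9 only — synapomorphy for {Taxon 3, Taxon 5, Taxon 9}.
C5 (derived state 'no') is shared by Taxon 3, Taxon 5, Taxon 8, and Taxon 9 — a synapomorphy uniting that clade.
Most parsimonious ingroup topology: (Taxon 4,(((Taxon 3,Taxon 5),Taxon 9),Taxon 8)).
Taxon 3 and Taxon 5 share a more recent common ancestor with each other than either does with Taxon 9, so Taxon 9 is the least closely related of the three.

Taxon 9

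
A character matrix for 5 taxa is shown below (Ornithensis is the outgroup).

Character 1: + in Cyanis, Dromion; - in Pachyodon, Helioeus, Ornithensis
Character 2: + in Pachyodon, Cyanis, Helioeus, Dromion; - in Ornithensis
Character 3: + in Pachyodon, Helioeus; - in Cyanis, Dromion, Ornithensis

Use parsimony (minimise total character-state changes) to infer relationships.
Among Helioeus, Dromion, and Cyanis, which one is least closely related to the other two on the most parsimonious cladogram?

The outgroup has state '-' for every character, so '+' is the derived state throughout.
Character 1: derived state '+' in Cyanis and Dromion only — synapomorphy for {Cyanis, Dromion}.
Character 2 (derived state '+') is shared by all ingroup taxa — unites the whole ingroup.
Character 3: derived state '+' in Helioeus and Pachyodon only — synapomorphy for {Helioeus, Pachyodon}.
Most parsimonious ingroup topology: ((Cyanis,Dromion),(Pachyodon,Helioeus)).
Dromion and Cyanis share a more recent common ancestor with each other than either does with Helioeus, so Helioeus is the least closely related of the three.

Helioeus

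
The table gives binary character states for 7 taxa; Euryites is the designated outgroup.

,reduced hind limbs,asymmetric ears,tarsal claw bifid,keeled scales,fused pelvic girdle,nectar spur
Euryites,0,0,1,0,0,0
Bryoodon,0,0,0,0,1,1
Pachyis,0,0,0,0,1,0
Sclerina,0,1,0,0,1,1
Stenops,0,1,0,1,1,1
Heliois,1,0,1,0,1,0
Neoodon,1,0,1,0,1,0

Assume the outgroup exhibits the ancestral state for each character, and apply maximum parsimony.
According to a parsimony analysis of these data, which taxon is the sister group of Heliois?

Neoodon

Character polarity is set by the outgroup: the derived state is whichever differs from the outgroup's state, so for tarsal claw bifid the derived state is '0', and for the remaining characters it is '1'.
reduced hind limbs: derived state '1' in Heliois and Neoodon only — synapomorphy for {Heliois, Neoodon}.
asymmetric ears: derived state '1' in Sclerina and Stenops only — synapomorphy for {Sclerina, Stenops}.
tarsal claw bifid: derived state '0' in Bryoodon, Pachyis, Sclerina, and Stenops only — synapomorphy for {Bryoodon, Pachyis, Sclerina, Stenops}.
keeled scales: derived state '1' in Stenops only — an autapomorphy, so it tells us nothing about relationships among taxa.
All ingroup taxa share the derived state '1' for fused pelvic girdle; it defines the ingroup but does not resolve relationships within it.
Only Bryoodon, Sclerina, and Stenops show the derived state '1' for nectar spur, supporting them as a clade.
Most parsimonious ingroup topology: (((Bryoodon,(Sclerina,Stenops)),Pachyis),(Heliois,Neoodon)).
Heliois and Neoodon form a cherry on this tree, so they are sister taxa.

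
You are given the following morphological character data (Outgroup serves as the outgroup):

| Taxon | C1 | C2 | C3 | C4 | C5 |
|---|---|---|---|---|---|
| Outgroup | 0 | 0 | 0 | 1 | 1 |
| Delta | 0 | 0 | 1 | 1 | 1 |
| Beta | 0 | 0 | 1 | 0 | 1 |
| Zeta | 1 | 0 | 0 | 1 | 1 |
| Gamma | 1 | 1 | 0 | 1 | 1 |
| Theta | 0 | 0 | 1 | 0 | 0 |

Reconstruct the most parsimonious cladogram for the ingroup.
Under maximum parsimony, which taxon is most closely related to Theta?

Beta

Character polarity is set by the outgroup: the derived state is whichever differs from the outgroup's state, so for C4, C5 the derived state is '0', and for the remaining characters it is '1'.
C1: derived state '1' in Gamma and Zeta only — synapomorphy for {Gamma, Zeta}.
C2 (derived state '1') is unique to Gamma (autapomorphy; uninformative for grouping).
C3: derived state '1' in Beta, Delta, and Theta only — synapomorphy for {Beta, Delta, Theta}.
C4 (derived state '0') is shared by Beta and Theta — a synapomorphy uniting that clade.
C5 (derived state '0') is unique to Theta (autapomorphy; uninformative for grouping).
Most parsimonious ingroup topology: ((Delta,(Beta,Theta)),(Zeta,Gamma)).
Theta and Beta form a cherry on this tree, so they are sister taxa.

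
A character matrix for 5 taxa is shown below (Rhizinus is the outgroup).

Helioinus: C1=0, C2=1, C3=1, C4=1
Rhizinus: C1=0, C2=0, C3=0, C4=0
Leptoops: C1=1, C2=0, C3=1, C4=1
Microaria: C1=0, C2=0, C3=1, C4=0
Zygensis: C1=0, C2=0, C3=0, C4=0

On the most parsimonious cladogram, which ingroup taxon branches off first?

The outgroup has state '0' for every character, so '1' is the derived state throughout.
C1: derived state '1' in Leptoops only — an autapomorphy, so it tells us nothing about relationships among taxa.
C2 (derived state '1') is unique to Helioinus (autapomorphy; uninformative for grouping).
C3 (derived state '1') is shared by Helioinus, Leptoops, and Microaria — a synapomorphy uniting that clade.
C4: derived state '1' in Helioinus and Leptoops only — synapomorphy for {Helioinus, Leptoops}.
Most parsimonious ingroup topology: ((Microaria,(Leptoops,Helioinus)),Zygensis).
Zygensis is sister to the clade containing all other ingroup taxa, so it is the earliest-diverging (most basal) ingroup lineage.

Zygensis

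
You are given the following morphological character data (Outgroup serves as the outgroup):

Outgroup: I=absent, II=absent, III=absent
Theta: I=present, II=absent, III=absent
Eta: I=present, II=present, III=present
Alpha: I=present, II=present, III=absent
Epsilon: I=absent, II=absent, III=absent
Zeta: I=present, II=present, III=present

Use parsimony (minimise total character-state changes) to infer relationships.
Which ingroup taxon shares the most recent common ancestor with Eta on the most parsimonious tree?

Zeta

The outgroup has state 'absent' for every character, so 'present' is the derived state throughout.
I (derived state 'present') is shared by Alpha, Eta, Theta, and Zeta — a synapomorphy uniting that clade.
II (derived state 'present') is shared by Alpha, Eta, and Zeta — a synapomorphy uniting that clade.
Only Eta and Zeta show the derived state 'present' for III, supporting them as a clade.
Most parsimonious ingroup topology: ((Theta,((Eta,Zeta),Alpha)),Epsilon).
Eta and Zeta form a cherry on this tree, so they are sister taxa.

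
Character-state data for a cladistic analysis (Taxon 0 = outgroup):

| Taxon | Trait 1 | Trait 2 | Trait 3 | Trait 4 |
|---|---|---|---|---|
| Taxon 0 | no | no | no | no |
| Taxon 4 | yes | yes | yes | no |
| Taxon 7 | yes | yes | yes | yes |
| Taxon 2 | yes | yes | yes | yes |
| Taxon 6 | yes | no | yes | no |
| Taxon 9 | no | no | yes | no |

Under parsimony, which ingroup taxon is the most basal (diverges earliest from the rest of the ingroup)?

Taxon 9

The outgroup has state 'no' for every character, so 'yes' is the derived state throughout.
Only Taxon 2, Taxon 4, Taxon 6, and Taxon 7 show the derived state 'yes' for Trait 1, supporting them as a clade.
Trait 2: derived state 'yes' in Taxon 2, Taxon 4, and Taxon 7 only — synapomorphy for {Taxon 2, Taxon 4, Taxon 7}.
Trait 3 (derived state 'yes') is shared by all ingroup taxa — unites the whole ingroup.
Trait 4 (derived state 'yes') is shared by Taxon 2 and Taxon 7 — a synapomorphy uniting that clade.
Most parsimonious ingroup topology: (((Taxon 4,(Taxon 7,Taxon 2)),Taxon 6),Taxon 9).
Taxon 9 is sister to the clade containing all other ingroup taxa, so it is the earliest-diverging (most basal) ingroup lineage.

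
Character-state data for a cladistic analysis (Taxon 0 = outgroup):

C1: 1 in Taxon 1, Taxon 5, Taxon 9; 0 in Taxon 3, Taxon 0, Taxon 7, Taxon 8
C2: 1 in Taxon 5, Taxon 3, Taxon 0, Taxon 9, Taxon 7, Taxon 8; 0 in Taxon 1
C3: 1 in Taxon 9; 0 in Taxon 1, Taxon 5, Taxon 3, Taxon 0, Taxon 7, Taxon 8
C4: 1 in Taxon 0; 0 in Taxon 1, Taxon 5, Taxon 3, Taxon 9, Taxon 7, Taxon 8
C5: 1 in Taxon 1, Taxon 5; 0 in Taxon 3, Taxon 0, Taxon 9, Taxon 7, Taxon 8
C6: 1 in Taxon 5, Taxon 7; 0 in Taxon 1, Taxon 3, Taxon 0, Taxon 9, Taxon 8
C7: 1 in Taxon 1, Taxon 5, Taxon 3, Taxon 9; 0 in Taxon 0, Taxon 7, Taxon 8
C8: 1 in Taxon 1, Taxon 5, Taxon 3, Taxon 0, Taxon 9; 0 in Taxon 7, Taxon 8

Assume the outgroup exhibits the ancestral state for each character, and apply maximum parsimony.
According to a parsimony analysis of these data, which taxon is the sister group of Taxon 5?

Taxon 1

Character polarity is set by the outgroup: the derived state is whichever differs from the outgroup's state, so for C2, C4, C8 the derived state is '0', and for the remaining characters it is '1'.
C1 (derived state '1') is shared by Taxon 1, Taxon 5, and Taxon 9 — a synapomorphy uniting that clade.
C2 (derived state '0') is unique to Taxon 1 (autapomorphy; uninformative for grouping).
C3 (derived state '1') is unique to Taxon 9 (autapomorphy; uninformative for grouping).
All ingroup taxa share the derived state '0' for C4; it defines the ingroup but does not resolve relationships within it.
C5 (derived state '1') is shared by Taxon 1 and Taxon 5 — a synapomorphy uniting that clade.
C6 groups Taxon 5 and Taxon 7, which is incompatible with the clades supported by the remaining characters; treating it as convergent (homoplasy) costs fewer steps than any alternative tree.
Only Taxon 1, Taxon 3, Taxon 5, and Taxon 9 show the derived state '1' for C7, supporting them as a clade.
Only Taxon 7 and Taxon 8 show the derived state '0' for C8, supporting them as a clade.
Most parsimonious ingroup topology: (((Taxon 9,(Taxon 5,Taxon 1)),Taxon 3),(Taxon 7,Taxon 8)).
Taxon 5 and Taxon 1 form a cherry on this tree, so they are sister taxa.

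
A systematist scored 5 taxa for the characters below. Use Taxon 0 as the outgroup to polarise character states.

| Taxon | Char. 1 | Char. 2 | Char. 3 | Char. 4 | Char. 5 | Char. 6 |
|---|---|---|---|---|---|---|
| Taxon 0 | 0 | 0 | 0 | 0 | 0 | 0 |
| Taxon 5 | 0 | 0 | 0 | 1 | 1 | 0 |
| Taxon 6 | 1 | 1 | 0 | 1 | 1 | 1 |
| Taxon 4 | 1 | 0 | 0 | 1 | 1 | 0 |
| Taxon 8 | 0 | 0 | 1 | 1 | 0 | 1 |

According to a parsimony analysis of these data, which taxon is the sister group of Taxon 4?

The outgroup has state '0' for every character, so '1' is the derived state throughout.
Only Taxon 4 and Taxon 6 show the derived state '1' for Char. 1, supporting them as a clade.
Char. 2: derived state '1' in Taxon 6 only — an autapomorphy, so it tells us nothing about relationships among taxa.
Char. 3 (derived state '1') is unique to Taxon 8 (autapomorphy; uninformative for grouping).
Char. 4 (derived state '1') is shared by all ingroup taxa — unites the whole ingroup.
Only Taxon 4, Taxon 5, and Taxon 6 show the derived state '1' for Char. 5, supporting them as a clade.
Char. 6 groups Taxon 6 and Taxon 8, which is incompatible with the clades supported by the remaining characters; treating it as convergent (homoplasy) costs fewer steps than any alternative tree.
Most parsimonious ingroup topology: ((Taxon 5,(Taxon 6,Taxon 4)),Taxon 8).
Taxon 4 and Taxon 6 form a cherry on this tree, so they are sister taxa.

Taxon 6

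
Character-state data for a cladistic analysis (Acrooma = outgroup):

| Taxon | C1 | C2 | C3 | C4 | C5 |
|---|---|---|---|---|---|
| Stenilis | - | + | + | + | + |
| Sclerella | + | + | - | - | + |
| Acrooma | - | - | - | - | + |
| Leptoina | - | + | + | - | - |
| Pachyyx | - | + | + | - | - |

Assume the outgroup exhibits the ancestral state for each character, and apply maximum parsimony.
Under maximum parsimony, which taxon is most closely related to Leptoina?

Pachyyx

Character polarity is set by the outgroup: the derived state is whichever differs from the outgroup's state, so for C5 the derived state is '-', and for the remaining characters it is '+'.
C1 (derived state '+') is unique to Sclerella (autapomorphy; uninformative for grouping).
C2 (derived state '+') is shared by all ingroup taxa — unites the whole ingroup.
C3 (derived state '+') is shared by Leptoina, Pachyyx, and Stenilis — a synapomorphy uniting that clade.
C4 (derived state '+') is unique to Stenilis (autapomorphy; uninformative for grouping).
C5: derived state '-' in Leptoina and Pachyyx only — synapomorphy for {Leptoina, Pachyyx}.
Most parsimonious ingroup topology: (((Pachyyx,Leptoina),Stenilis),Sclerella).
Leptoina and Pachyyx form a cherry on this tree, so they are sister taxa.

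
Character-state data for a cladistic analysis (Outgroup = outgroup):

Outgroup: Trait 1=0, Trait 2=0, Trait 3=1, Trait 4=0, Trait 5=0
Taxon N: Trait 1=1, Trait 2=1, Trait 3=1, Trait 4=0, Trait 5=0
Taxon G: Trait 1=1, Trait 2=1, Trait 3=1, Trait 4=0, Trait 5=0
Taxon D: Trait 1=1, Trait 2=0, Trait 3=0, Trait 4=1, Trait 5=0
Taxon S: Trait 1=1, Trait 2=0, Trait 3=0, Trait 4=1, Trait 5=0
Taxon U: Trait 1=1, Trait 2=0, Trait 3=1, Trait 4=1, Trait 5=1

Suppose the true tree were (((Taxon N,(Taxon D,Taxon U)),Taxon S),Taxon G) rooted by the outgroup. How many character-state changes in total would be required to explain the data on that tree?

Map each character onto (((Taxon N,(Taxon D,Taxon U)),Taxon S),Taxon G) (rooted by Outgroup) and count the minimum state changes it requires (Fitch parsimony):
Trait 1: 1; Trait 2: 2; Trait 3: 2; Trait 4: 2; Trait 5: 1.
Total tree length = 8.

8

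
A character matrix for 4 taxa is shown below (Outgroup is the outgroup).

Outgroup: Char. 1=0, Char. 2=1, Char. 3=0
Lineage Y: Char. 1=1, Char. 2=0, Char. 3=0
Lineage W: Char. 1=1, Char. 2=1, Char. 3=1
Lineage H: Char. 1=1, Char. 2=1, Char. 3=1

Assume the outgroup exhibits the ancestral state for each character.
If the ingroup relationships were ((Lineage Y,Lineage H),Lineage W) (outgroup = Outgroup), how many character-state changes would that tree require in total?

4

Map each character onto ((Lineage Y,Lineage H),Lineage W) (rooted by Outgroup) and count the minimum state changes it requires (Fitch parsimony):
Char. 1: 1; Char. 2: 1; Char. 3: 2.
Total tree length = 4.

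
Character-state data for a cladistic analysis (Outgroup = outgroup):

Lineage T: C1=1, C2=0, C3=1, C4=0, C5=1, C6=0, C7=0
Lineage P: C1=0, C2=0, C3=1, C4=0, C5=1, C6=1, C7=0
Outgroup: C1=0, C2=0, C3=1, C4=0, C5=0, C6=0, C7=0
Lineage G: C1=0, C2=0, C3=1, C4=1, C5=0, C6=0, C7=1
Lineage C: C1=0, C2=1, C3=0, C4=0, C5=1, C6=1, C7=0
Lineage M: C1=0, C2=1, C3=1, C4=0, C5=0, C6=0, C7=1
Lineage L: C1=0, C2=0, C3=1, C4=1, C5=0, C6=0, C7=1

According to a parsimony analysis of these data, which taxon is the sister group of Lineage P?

Lineage C

Character polarity is set by the outgroup: the derived state is whichever differs from the outgroup's state, so for C3 the derived state is '0', and for the remaining characters it is '1'.
C1: derived state '1' in Lineage T only — an autapomorphy, so it tells us nothing about relationships among taxa.
C2 groups Lineage C and Lineage M, which is incompatible with the clades supported by the remaining characters; treating it as convergent (homoplasy) costs fewer steps than any alternative tree.
C3: derived state '0' in Lineage C only — an autapomorphy, so it tells us nothing about relationships among taxa.
Only Lineage G and Lineage L show the derived state '1' for C4, supporting them as a clade.
Only Lineage C, Lineage P, and Lineage T show the derived state '1' for C5, supporting them as a clade.
C6 (derived state '1') is shared by Lineage C and Lineage P — a synapomorphy uniting that clade.
Only Lineage G, Lineage L, and Lineage M show the derived state '1' for C7, supporting them as a clade.
Most parsimonious ingroup topology: (((Lineage P,Lineage C),Lineage T),((Lineage G,Lineage L),Lineage M)).
Lineage P and Lineage C form a cherry on this tree, so they are sister taxa.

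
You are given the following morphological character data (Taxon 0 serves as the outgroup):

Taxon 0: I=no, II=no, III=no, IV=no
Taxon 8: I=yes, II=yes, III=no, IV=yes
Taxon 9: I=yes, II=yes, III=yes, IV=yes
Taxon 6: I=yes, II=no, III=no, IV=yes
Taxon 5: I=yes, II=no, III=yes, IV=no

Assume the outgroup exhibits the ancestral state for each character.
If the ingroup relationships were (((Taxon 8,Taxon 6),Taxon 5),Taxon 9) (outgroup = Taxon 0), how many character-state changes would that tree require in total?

Map each character onto (((Taxon 8,Taxon 6),Taxon 5),Taxon 9) (rooted by Taxon 0) and count the minimum state changes it requires (Fitch parsimony):
I: 1; II: 2; III: 2; IV: 2.
Total tree length = 7.

7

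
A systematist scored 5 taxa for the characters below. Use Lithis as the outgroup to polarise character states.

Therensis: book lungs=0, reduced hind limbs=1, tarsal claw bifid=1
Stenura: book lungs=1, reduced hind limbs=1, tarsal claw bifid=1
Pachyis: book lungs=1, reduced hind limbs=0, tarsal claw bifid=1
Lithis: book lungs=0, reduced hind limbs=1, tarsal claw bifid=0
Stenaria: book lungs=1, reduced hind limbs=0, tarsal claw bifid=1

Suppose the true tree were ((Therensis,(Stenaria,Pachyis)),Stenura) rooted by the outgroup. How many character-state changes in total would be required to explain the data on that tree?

Map each character onto ((Therensis,(Stenaria,Pachyis)),Stenura) (rooted by Lithis) and count the minimum state changes it requires (Fitch parsimony):
book lungs: 2; reduced hind limbs: 1; tarsal claw bifid: 1.
Total tree length = 4.

4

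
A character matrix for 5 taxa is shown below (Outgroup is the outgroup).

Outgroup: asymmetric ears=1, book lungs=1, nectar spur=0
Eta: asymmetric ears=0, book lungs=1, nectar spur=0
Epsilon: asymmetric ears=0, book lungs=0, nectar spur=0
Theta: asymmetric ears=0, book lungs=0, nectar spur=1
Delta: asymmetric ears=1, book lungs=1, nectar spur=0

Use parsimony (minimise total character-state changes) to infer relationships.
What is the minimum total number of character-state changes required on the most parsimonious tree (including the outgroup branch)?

3

Character polarity is set by the outgroup: the derived state is whichever differs from the outgroup's state, so for asymmetric ears, book lungs the derived state is '0', and for the remaining characters it is '1'.
asymmetric ears (derived state '0') is shared by Epsilon, Eta, and Theta — a synapomorphy uniting that clade.
Only Epsilon and Theta show the derived state '0' for book lungs, supporting them as a clade.
nectar spur (derived state '1') is unique to Theta (autapomorphy; uninformative for grouping).
Most parsimonious ingroup topology: ((Eta,(Epsilon,Theta)),Delta).
Changes per character on this tree: asymmetric ears: 1; book lungs: 1; nectar spur: 1.
Total = 3.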